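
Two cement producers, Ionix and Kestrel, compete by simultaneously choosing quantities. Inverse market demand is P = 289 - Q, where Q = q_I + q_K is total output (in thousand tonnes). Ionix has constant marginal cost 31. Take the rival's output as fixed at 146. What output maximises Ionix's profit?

56

With the rival's output fixed at 146, Ionix's profit is π_I = (289 - 146 - q_I)q_I - (31q_I) = (143 - q_I)q_I - (31q_I).
∂π_I/∂q_I = 112 - 2q_I = 0, so q_I = 56.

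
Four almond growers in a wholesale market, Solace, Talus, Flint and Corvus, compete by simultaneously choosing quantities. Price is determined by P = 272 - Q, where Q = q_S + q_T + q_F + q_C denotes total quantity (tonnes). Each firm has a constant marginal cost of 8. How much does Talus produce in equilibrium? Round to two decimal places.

52.80

A representative firm's profit is π_i = q_i(272 - Q) - 8q_i.
First-order condition (treating rivals' output as given): 264 - 2q_i - Σ_{j≠i} q_j = 0.
By symmetry each firm produces the same amount; substituting Σ_{j≠i} q_j = 3q_i yields q_i = 264/5.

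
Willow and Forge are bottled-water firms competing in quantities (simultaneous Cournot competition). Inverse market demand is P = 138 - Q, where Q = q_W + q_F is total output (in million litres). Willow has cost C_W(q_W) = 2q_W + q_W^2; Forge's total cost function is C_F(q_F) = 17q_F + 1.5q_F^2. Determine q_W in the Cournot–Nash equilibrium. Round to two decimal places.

29.42

Willow's profit: π_W = (138 - Q)q_W - (2q_W + q_W²). Setting ∂π_W/∂q_W = 0: 136 - 4q_W - (q_F) = 0.
Forge's profit: π_F = (138 - Q)q_F - (17q_F + (3/2)q_F²). Setting ∂π_F/∂q_F = 0: 121 - 5q_F - (q_W) = 0.
Rearranging gives the reaction functions q_W = (136 - q_F)/4 and q_F = (121 - q_W)/5.
Substituting one into the other gives q_W = 559/19 and q_F = 348/19.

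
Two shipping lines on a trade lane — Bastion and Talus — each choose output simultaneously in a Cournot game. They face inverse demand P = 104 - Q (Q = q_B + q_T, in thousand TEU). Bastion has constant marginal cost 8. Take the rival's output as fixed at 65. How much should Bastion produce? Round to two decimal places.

With the rival's output fixed at 65, Bastion's profit is π_B = (104 - 65 - q_B)q_B - (8q_B) = (39 - q_B)q_B - (8q_B).
∂π_B/∂q_B = 31 - 2q_B = 0, so q_B = 31/2.

15.50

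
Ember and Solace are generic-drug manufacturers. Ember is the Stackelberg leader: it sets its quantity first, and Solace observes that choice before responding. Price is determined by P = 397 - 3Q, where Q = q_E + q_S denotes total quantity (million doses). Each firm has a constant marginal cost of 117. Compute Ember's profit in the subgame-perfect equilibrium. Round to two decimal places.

Solve by backward induction. Given q_E, the follower Solace maximises π_S = (397 - 3q_E - 3q_S)q_S - 117q_S.
Setting the follower's marginal profit to zero, 280 - 3q_E - 6q_S = 0, i.e. q_S = (280 - 3q_E)/6.
Ember substitutes q_S(q_E) into its own profit: π_E = q_E(397 - 3q_E - (280 - 3q_E)/2) - 117q_E = (257 - (3/2)q_E)q_E - 117q_E.
Maximising: ∂π_E/∂q_E = 140 - 3q_E = 0, giving q_E = 140/3.
Then q_S = (280 - 3·(140/3))/6 = 70/3.
Price P = 397 - 3·70 = 187.
Ember's profit: (187 - 117)·(140/3) = 3266.6667.

3266.67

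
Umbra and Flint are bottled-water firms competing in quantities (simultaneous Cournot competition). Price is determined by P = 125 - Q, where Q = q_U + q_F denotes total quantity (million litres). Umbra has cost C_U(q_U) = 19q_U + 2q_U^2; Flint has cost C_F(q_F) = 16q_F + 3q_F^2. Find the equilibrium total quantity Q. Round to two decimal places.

27.38

Umbra's profit: π_U = (125 - Q)q_U - (19q_U + 2q_U²). Setting ∂π_U/∂q_U = 0: 106 - 6q_U - (q_F) = 0.
Flint's profit: π_F = (125 - Q)q_F - (16q_F + 3q_F²). Setting ∂π_F/∂q_F = 0: 109 - 8q_F - (q_U) = 0.
Rearranging gives the reaction functions q_U = (106 - q_F)/6 and q_F = (109 - q_U)/8.
Substituting one into the other gives q_U = 739/47 and q_F = 548/47.
Total output Q = 739/47 + 548/47 = 1287/47.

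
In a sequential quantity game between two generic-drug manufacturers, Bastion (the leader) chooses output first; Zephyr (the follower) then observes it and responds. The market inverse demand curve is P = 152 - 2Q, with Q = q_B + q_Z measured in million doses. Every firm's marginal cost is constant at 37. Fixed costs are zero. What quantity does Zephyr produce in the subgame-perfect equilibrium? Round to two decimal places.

14.38

The follower Zephyr best-responds to any q_B: π_Z = (152 - 2Q)q_Z - 37q_Z.
∂π_Z/∂q_Z = 115 - 2q_B - 4q_Z = 0 gives the reaction function q_Z = (115 - 2q_B)/4.
Bastion substitutes q_Z(q_B) into its own profit: π_B = q_B(152 - 2q_B - (115 - 2q_B)/2) - 37q_B = (189/2 - q_B)q_B - 37q_B.
Maximising: ∂π_B/∂q_B = 115/2 - 2q_B = 0, giving q_B = 115/4.
Then q_Z = (115 - 2·(115/4))/4 = 115/8.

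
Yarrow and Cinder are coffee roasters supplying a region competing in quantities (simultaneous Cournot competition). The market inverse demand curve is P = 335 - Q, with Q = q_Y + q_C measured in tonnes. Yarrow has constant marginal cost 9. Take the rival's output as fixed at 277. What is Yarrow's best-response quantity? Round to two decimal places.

24.50

With the rival's output fixed at 277, Yarrow's profit is π_Y = (335 - 277 - q_Y)q_Y - (9q_Y) = (58 - q_Y)q_Y - (9q_Y).
∂π_Y/∂q_Y = 49 - 2q_Y = 0, so q_Y = 49/2.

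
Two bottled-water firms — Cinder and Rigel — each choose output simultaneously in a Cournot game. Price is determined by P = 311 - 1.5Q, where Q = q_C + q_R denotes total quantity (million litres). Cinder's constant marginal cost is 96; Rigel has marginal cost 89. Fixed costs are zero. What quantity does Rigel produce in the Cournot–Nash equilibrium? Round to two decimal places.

Cinder's profit: π_C = (311 - 1.5Q)q_C - (96q_C). Setting ∂π_C/∂q_C = 0: 215 - 3q_C - (3/2)(q_R) = 0.
Rigel's profit: π_R = (311 - 1.5Q)q_R - (89q_R). Setting ∂π_R/∂q_R = 0: 222 - 3q_R - (3/2)(q_C) = 0.
Rearranging gives the reaction functions q_C = (215 - (3/2)q_R)/3 and q_R = (222 - (3/2)q_C)/3.
Substituting one into the other gives q_C = 416/9 and q_R = 458/9.

50.89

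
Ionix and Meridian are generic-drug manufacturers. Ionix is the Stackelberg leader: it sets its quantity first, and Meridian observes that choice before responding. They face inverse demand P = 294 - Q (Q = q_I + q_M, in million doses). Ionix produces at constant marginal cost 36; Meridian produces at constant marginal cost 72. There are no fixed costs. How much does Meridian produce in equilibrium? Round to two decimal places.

37.50

The follower Meridian best-responds to any q_I: π_M = (294 - Q)q_M - 72q_M.
Follower FOC: 222 - q_I - 2q_M = 0, so q_M(q_I) = (222 - q_I)/2.
Ionix substitutes q_M(q_I) into its own profit: π_I = q_I(294 - q_I - (222 - q_I)/2) - 36q_I = (183 - (1/2)q_I)q_I - 36q_I.
The leader's first-order condition 147 - q_I = 0 yields q_I = 147.
Then q_M = (222 - 147)/2 = 75/2.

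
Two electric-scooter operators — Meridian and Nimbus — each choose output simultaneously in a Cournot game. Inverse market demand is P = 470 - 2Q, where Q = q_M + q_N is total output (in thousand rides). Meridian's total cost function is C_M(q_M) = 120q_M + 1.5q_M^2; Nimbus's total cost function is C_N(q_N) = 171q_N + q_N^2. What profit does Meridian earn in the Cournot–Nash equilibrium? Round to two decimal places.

5468.15

Meridian's profit: π_M = (470 - 2Q)q_M - (120q_M + (3/2)q_M²). Setting ∂π_M/∂q_M = 0: 350 - 7q_M - 2(q_N) = 0.
Nimbus's profit: π_N = (470 - 2Q)q_N - (171q_N + q_N²). Setting ∂π_N/∂q_N = 0: 299 - 6q_N - 2(q_M) = 0.
So q_M = (350 - 2q_N)/7 and q_N = (299 - 2q_M)/6.
Substituting one into the other gives q_M = 751/19 and q_N = 1393/38.
Price P = 470 - 2·76.1842 = 317.6316.
Meridian's profit: 317.6316·(751/19) - 120·(751/19) - (3/2)(751/19)² = 5468.1537.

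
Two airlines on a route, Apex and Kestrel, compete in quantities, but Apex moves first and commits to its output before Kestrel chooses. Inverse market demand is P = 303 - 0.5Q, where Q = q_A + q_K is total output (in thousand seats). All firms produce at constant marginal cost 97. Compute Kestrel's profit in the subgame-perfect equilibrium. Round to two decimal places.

The follower Kestrel best-responds to any q_A: π_K = (303 - 0.5Q)q_K - 97q_K.
Setting the follower's marginal profit to zero, 206 - (1/2)q_A - q_K = 0, i.e. q_K = (206 - (1/2)q_A).
Apex substitutes q_K(q_A) into its own profit: π_A = q_A(303 - (1/2)q_A - (206 - (1/2)q_A)/2) - 97q_A = (200 - (1/4)q_A)q_A - 97q_A.
The leader's first-order condition 103 - (1/2)q_A = 0 yields q_A = 206.
Then q_K = (206 - (1/2)·206) = 103.
Price P = 303 - (1/2)·309 = 297/2.
Kestrel's profit: (297/2 - 97)·103 = 5304.5000.

5304.50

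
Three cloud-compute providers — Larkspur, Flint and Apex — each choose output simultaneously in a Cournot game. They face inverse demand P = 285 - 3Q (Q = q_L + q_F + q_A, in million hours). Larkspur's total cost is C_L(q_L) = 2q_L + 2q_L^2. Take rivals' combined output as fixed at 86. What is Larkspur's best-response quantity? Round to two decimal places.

With rivals' combined output fixed at 86, Larkspur's profit is π_L = (285 - 3·86 - 3q_L)q_L - (2q_L + 2q_L²) = (27 - 3q_L)q_L - (2q_L + 2q_L²).
∂π_L/∂q_L = 25 - 10q_L = 0, so q_L = 5/2.

2.50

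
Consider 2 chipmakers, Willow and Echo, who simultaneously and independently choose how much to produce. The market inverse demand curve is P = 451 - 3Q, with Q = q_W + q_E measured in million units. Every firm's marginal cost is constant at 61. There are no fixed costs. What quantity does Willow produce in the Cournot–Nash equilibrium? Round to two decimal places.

43.33

Each firm earns π_i = (451 - 3Q)q_i - 61q_i.
Setting ∂π_i/∂q_i = 0 with rivals' quantities fixed: 390 - 6q_i - 3q_j = 0.
With identical firms every q_j equals q_i, so q_j = q_i and 390 = 9q_i, giving q_i = 130/3.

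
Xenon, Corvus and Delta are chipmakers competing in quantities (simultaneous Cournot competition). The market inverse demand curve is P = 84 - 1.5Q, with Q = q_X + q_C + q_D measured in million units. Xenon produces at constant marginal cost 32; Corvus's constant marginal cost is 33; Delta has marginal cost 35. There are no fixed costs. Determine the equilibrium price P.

Xenon's profit: π_X = (84 - 1.5Q)q_X - (32q_X). Setting ∂π_X/∂q_X = 0: 52 - 3q_X - (3/2)(q_C + q_D) = 0.
Corvus's first-order condition: 51 - 3q_C - (3/2)(q_X + q_D) = 0.
Delta's profit: π_D = (84 - 1.5Q)q_D - (35q_D). Setting ∂π_D/∂q_D = 0: 49 - 3q_D - (3/2)(q_X + q_C) = 0.
Adding the 3 conditions: 152 − 3Q − 3Q = 0, i.e. Q = 76/3.
Back-substituting: q_X = (52 − 38)/(3/2) = 28/3, q_C = (51 − 38)/(3/2) = 26/3, q_D = (49 − 38)/(3/2) = 22/3.
Total output Q = 76/3, so price P = 84 - (3/2)·(76/3) = 46.

46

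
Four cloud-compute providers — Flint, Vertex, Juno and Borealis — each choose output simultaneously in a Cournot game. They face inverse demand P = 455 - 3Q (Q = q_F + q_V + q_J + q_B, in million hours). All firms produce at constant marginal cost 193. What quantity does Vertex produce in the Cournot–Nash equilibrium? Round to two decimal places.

Each firm earns π_i = (455 - 3Q)q_i - 193q_i.
Setting ∂π_i/∂q_i = 0 with rivals' quantities fixed: 262 - 6q_i - 3·Σ_{j≠i} q_j = 0.
By symmetry each firm produces the same amount; substituting Σ_{j≠i} q_j = 3q_i yields q_i = 262/15.

17.47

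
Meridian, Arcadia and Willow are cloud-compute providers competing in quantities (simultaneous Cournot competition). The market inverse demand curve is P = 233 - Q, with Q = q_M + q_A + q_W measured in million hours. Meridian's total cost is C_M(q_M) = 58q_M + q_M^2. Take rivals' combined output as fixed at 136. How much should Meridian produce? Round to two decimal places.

9.75

With rivals' combined output fixed at 136, Meridian's profit is π_M = (233 - 136 - q_M)q_M - (58q_M + q_M²) = (97 - q_M)q_M - (58q_M + q_M²).
∂π_M/∂q_M = 39 - 4q_M = 0, so q_M = 39/4.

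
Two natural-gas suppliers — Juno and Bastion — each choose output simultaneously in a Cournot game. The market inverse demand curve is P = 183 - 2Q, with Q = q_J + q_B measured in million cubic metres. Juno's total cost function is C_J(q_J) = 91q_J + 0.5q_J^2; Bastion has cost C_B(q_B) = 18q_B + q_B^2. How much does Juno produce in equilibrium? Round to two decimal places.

8.54

Juno's profit: π_J = (183 - 2Q)q_J - (91q_J + (1/2)q_J²). Setting ∂π_J/∂q_J = 0: 92 - 5q_J - 2(q_B) = 0.
Bastion's profit: π_B = (183 - 2Q)q_B - (18q_B + q_B²). Setting ∂π_B/∂q_B = 0: 165 - 6q_B - 2(q_J) = 0.
Rearranging gives the reaction functions q_J = (92 - 2q_B)/5 and q_B = (165 - 2q_J)/6.
Substituting one into the other gives q_J = 111/13 and q_B = 641/26.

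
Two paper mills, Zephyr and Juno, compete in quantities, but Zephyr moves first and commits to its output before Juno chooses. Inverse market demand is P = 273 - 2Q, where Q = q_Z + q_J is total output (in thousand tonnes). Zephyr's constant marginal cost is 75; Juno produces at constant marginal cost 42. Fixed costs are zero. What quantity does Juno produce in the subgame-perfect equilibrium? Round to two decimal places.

37.13

The follower Juno best-responds to any q_Z: π_J = (273 - 2Q)q_J - 42q_J.
Follower FOC: 231 - 2q_Z - 4q_J = 0, so q_J(q_Z) = (231 - 2q_Z)/4.
The leader anticipates this reaction. Substituting into P = 273 - 2Q gives P = 315/2 - q_Z, so π_Z = (315/2 - q_Z)q_Z - 75q_Z.
Maximising: ∂π_Z/∂q_Z = 165/2 - 2q_Z = 0, giving q_Z = 165/4.
Then q_J = (231 - 2·(165/4))/4 = 297/8.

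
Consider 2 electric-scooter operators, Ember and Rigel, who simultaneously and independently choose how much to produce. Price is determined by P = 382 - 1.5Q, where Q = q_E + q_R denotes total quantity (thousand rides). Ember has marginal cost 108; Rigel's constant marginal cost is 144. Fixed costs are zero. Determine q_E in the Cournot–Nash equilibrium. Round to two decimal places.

Ember's profit: π_E = (382 - 1.5Q)q_E - (108q_E). Setting ∂π_E/∂q_E = 0: 274 - 3q_E - (3/2)(q_R) = 0.
Rigel's profit: π_R = (382 - 1.5Q)q_R - (144q_R). Setting ∂π_R/∂q_R = 0: 238 - 3q_R - (3/2)(q_E) = 0.
Rearranging gives the reaction functions q_E = (274 - (3/2)q_R)/3 and q_R = (238 - (3/2)q_E)/3.
Substituting one into the other gives q_E = 620/9 and q_R = 404/9.

68.89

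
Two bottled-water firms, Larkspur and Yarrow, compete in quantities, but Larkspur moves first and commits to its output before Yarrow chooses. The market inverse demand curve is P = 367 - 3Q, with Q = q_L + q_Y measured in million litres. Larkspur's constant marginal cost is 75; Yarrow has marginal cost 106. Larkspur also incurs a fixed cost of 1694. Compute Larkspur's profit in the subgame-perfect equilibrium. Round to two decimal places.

2653.04

The follower Yarrow best-responds to any q_L: π_Y = (367 - 3Q)q_Y - 106q_Y.
Setting the follower's marginal profit to zero, 261 - 3q_L - 6q_Y = 0, i.e. q_Y = (261 - 3q_L)/6.
Larkspur substitutes q_Y(q_L) into its own profit: π_L = q_L(367 - 3q_L - (261 - 3q_L)/2) - 75q_L = (473/2 - (3/2)q_L)q_L - 75q_L.
Maximising: ∂π_L/∂q_L = 323/2 - 3q_L = 0, giving q_L = 323/6.
Then q_Y = (261 - 3·(323/6))/6 = 199/12.
Price P = 367 - 3·(845/12) = 623/4.
Larkspur's profit: (623/4 - 75)·(323/6) - 1694 = 2653.0417.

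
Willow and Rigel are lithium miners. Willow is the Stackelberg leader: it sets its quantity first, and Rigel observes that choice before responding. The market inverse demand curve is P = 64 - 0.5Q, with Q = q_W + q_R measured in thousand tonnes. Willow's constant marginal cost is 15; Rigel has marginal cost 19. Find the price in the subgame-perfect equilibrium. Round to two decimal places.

The follower Rigel best-responds to any q_W: π_R = (64 - 0.5Q)q_R - 19q_R.
Setting the follower's marginal profit to zero, 45 - (1/2)q_W - q_R = 0, i.e. q_R = (45 - (1/2)q_W).
Willow substitutes q_R(q_W) into its own profit: π_W = q_W(64 - (1/2)q_W - (45 - (1/2)q_W)/2) - 15q_W = (83/2 - (1/4)q_W)q_W - 15q_W.
Leader FOC: 53/2 - (1/2)q_W = 0, so q_W = 53.
Then q_R = (45 - (1/2)·53) = 37/2.
Total output Q = 143/2, so price P = 64 - (1/2)·(143/2) = 113/4.

28.25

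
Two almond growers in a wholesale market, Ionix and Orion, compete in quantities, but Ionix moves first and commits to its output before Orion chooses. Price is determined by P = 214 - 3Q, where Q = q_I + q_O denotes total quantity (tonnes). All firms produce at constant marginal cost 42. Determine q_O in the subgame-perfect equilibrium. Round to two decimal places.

The follower Orion best-responds to any q_I: π_O = (214 - 3Q)q_O - 42q_O.
∂π_O/∂q_O = 172 - 3q_I - 6q_O = 0 gives the reaction function q_O = (172 - 3q_I)/6.
The leader anticipates this reaction. Substituting into P = 214 - 3Q gives P = 128 - (3/2)q_I, so π_I = (128 - (3/2)q_I)q_I - 42q_I.
Leader FOC: 86 - 3q_I = 0, so q_I = 86/3.
Then q_O = (172 - 3·(86/3))/6 = 43/3.

14.33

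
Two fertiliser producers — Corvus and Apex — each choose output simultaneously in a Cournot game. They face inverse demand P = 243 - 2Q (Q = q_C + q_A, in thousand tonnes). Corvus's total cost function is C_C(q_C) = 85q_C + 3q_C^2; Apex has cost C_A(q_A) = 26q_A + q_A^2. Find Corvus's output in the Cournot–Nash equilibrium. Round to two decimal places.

9.18

Corvus's profit: π_C = (243 - 2Q)q_C - (85q_C + 3q_C²). Setting ∂π_C/∂q_C = 0: 158 - 10q_C - 2(q_A) = 0.
Apex's first-order condition: 217 - 6q_A - 2(q_C) = 0.
Best responses: q_C = (158 - 2q_A)/10, q_A = (217 - 2q_C)/6.
Solving the pair: q_C = 257/28, q_A = 927/28.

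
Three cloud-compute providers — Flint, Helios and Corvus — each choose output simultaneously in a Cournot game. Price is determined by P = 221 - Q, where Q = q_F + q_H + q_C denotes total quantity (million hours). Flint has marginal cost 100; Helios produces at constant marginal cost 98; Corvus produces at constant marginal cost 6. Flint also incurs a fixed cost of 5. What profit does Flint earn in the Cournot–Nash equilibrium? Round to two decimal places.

Flint's profit: π_F = (221 - Q)q_F - (100q_F). Setting ∂π_F/∂q_F = 0: 121 - 2q_F - (q_H + q_C) = 0.
Helios's profit: π_H = (221 - Q)q_H - (98q_H). Setting ∂π_H/∂q_H = 0: 123 - 2q_H - (q_F + q_C) = 0.
Corvus's first-order condition: 215 - 2q_C - (q_F + q_H) = 0.
Summing all 3 equations gives 459 − 4Q = 0, hence Q = 459/4.
Back-substituting: q_F = (121 − 459/4) = 25/4, q_H = (123 − 459/4) = 33/4, q_C = (215 − 459/4) = 401/4.
Price P = 221 - 459/4 = 425/4.
Flint's profit: (425/4 - 100)·(25/4) - 5 = 545/16.

34.06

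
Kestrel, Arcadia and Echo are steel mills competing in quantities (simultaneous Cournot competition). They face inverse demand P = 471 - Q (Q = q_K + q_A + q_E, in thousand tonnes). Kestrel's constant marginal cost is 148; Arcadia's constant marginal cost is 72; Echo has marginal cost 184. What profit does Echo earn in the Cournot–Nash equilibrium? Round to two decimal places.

Kestrel's profit: π_K = (471 - Q)q_K - (148q_K). Setting ∂π_K/∂q_K = 0: 323 - 2q_K - (q_A + q_E) = 0.
Arcadia's first-order condition: 399 - 2q_A - (q_K + q_E) = 0.
Echo's profit: π_E = (471 - Q)q_E - (184q_E). Setting ∂π_E/∂q_E = 0: 287 - 2q_E - (q_K + q_A) = 0.
Adding the 3 first-order conditions: 1009 − 4Q = 0, so Q = 1009/4.
Back-substituting: q_K = (323 − 1009/4) = 283/4, q_A = (399 − 1009/4) = 587/4, q_E = (287 − 1009/4) = 139/4.
Price P = 471 - 1009/4 = 875/4.
Echo's profit: (875/4 - 184)·(139/4) = 1207.5625.

1207.56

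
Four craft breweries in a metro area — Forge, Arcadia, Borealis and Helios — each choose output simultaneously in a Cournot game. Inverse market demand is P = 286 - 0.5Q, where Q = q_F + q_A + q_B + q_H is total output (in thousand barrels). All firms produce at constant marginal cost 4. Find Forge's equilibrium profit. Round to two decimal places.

A representative firm's profit is π_i = q_i(286 - 0.5Q) - 4q_i.
First-order condition (treating rivals' output as given): 282 - q_i - (1/2)·Σ_{j≠i} q_j = 0.
By symmetry each firm produces the same amount; substituting Σ_{j≠i} q_j = 3q_i yields q_i = 282/(5/2) = 564/5.
Price P = 286 - (1/2)·451.2000 = 302/5.
Forge's profit: (302/5 - 4)·(564/5) = 6361.9200.

6361.92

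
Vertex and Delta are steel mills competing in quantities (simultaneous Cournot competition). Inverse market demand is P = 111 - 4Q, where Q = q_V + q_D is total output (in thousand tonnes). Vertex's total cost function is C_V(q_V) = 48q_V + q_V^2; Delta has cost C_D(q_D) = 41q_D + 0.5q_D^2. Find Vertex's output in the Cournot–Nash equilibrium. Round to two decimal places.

Vertex's profit: π_V = (111 - 4Q)q_V - (48q_V + q_V²). Setting ∂π_V/∂q_V = 0: 63 - 10q_V - 4(q_D) = 0.
Delta's first-order condition: 70 - 9q_D - 4(q_V) = 0.
So q_V = (63 - 4q_D)/10 and q_D = (70 - 4q_V)/9.
Substituting one into the other gives q_V = 287/74 and q_D = 224/37.

3.88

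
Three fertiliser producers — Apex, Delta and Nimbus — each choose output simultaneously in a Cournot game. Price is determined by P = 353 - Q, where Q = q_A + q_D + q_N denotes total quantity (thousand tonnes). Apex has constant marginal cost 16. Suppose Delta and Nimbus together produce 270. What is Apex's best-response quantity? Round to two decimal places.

33.50

With rivals' combined output fixed at 270, Apex's profit is π_A = (353 - 270 - q_A)q_A - (16q_A) = (83 - q_A)q_A - (16q_A).
∂π_A/∂q_A = 67 - 2q_A = 0, so q_A = 67/2.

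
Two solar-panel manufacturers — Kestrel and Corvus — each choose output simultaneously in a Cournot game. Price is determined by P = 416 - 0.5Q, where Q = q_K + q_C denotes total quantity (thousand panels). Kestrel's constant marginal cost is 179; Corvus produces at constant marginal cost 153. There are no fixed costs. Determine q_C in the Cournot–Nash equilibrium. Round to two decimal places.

Kestrel's profit: π_K = (416 - 0.5Q)q_K - (179q_K). Setting ∂π_K/∂q_K = 0: 237 - q_K - (1/2)(q_C) = 0.
Corvus's profit: π_C = (416 - 0.5Q)q_C - (153q_C). Setting ∂π_C/∂q_C = 0: 263 - q_C - (1/2)(q_K) = 0.
Rearranging gives the reaction functions q_K = (237 - (1/2)q_C) and q_C = (263 - (1/2)q_K).
Substituting one into the other gives q_K = 422/3 and q_C = 578/3.

192.67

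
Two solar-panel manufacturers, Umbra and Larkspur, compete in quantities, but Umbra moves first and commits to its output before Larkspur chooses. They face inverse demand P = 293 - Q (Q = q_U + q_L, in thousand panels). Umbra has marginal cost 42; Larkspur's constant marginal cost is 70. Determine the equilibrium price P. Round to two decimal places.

111.75

The follower Larkspur best-responds to any q_U: π_L = (293 - Q)q_L - 70q_L.
Setting the follower's marginal profit to zero, 223 - q_U - 2q_L = 0, i.e. q_L = (223 - q_U)/2.
Umbra substitutes q_L(q_U) into its own profit: π_U = q_U(293 - q_U - (223 - q_U)/2) - 42q_U = (363/2 - (1/2)q_U)q_U - 42q_U.
Leader FOC: 279/2 - q_U = 0, so q_U = 279/2.
Then q_L = (223 - 279/2)/2 = 167/4.
Total output Q = 725/4, so price P = 293 - 725/4 = 447/4.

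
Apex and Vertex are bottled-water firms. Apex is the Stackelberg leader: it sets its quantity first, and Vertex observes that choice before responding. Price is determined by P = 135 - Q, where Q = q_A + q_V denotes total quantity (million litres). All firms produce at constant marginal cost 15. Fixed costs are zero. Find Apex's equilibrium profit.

Solve by backward induction. Given q_A, the follower Vertex maximises π_V = (135 - q_A - q_V)q_V - 15q_V.
∂π_V/∂q_V = 120 - q_A - 2q_V = 0 gives the reaction function q_V = (120 - q_A)/2.
Apex substitutes q_V(q_A) into its own profit: π_A = q_A(135 - q_A - (120 - q_A)/2) - 15q_A = (75 - (1/2)q_A)q_A - 15q_A.
Maximising: ∂π_A/∂q_A = 60 - q_A = 0, giving q_A = 60.
Then q_V = (120 - 60)/2 = 30.
Price P = 135 - 90 = 45.
Apex's profit: (45 - 15)·60 = 1800.

1800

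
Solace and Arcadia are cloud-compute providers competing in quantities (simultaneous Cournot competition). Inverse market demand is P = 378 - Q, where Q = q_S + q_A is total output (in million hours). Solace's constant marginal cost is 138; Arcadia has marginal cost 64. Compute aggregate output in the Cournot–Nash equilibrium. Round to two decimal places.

Solace's profit: π_S = (378 - Q)q_S - (138q_S). Setting ∂π_S/∂q_S = 0: 240 - 2q_S - (q_A) = 0.
Arcadia's profit: π_A = (378 - Q)q_A - (64q_A). Setting ∂π_A/∂q_A = 0: 314 - 2q_A - (q_S) = 0.
Rearranging gives the reaction functions q_S = (240 - q_A)/2 and q_A = (314 - q_S)/2.
Solving the pair: q_S = 166/3, q_A = 388/3.
Total output Q = 166/3 + 388/3 = 554/3.

184.67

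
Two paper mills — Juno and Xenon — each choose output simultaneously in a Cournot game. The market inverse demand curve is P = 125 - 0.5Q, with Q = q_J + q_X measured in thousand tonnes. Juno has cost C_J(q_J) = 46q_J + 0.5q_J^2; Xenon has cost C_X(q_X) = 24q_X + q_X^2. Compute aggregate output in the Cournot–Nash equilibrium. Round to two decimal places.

60.70

Juno's profit: π_J = (125 - 0.5Q)q_J - (46q_J + (1/2)q_J²). Setting ∂π_J/∂q_J = 0: 79 - 2q_J - (1/2)(q_X) = 0.
Xenon's profit: π_X = (125 - 0.5Q)q_X - (24q_X + q_X²). Setting ∂π_X/∂q_X = 0: 101 - 3q_X - (1/2)(q_J) = 0.
Rearranging gives the reaction functions q_J = (79 - (1/2)q_X)/2 and q_X = (101 - (1/2)q_J)/3.
Solving the pair: q_J = 746/23, q_X = 650/23.
Total output Q = 746/23 + 650/23 = 1396/23.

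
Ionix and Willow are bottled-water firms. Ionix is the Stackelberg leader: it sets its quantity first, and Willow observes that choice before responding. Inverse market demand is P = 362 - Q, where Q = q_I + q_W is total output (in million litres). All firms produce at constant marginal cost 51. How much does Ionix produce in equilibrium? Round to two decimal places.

155.50

Solve by backward induction. Given q_I, the follower Willow maximises π_W = (362 - q_I - q_W)q_W - 51q_W.
∂π_W/∂q_W = 311 - q_I - 2q_W = 0 gives the reaction function q_W = (311 - q_I)/2.
Ionix substitutes q_W(q_I) into its own profit: π_I = q_I(362 - q_I - (311 - q_I)/2) - 51q_I = (413/2 - (1/2)q_I)q_I - 51q_I.
The leader's first-order condition 311/2 - q_I = 0 yields q_I = 311/2.
Then q_W = (311 - 311/2)/2 = 311/4.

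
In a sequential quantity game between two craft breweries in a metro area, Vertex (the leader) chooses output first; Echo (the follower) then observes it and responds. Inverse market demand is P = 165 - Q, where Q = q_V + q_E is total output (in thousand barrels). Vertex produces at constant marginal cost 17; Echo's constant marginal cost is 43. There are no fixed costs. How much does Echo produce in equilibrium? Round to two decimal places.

17.50

Solve by backward induction. Given q_V, the follower Echo maximises π_E = (165 - q_V - q_E)q_E - 43q_E.
Setting the follower's marginal profit to zero, 122 - q_V - 2q_E = 0, i.e. q_E = (122 - q_V)/2.
Vertex substitutes q_E(q_V) into its own profit: π_V = q_V(165 - q_V - (122 - q_V)/2) - 17q_V = (104 - (1/2)q_V)q_V - 17q_V.
The leader's first-order condition 87 - q_V = 0 yields q_V = 87.
Then q_E = (122 - 87)/2 = 35/2.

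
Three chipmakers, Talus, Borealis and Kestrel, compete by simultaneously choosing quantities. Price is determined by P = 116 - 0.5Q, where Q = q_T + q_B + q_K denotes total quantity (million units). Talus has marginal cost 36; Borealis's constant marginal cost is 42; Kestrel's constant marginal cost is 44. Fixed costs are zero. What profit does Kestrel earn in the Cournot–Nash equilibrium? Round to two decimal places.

480.50

Talus's profit: π_T = (116 - 0.5Q)q_T - (36q_T). Setting ∂π_T/∂q_T = 0: 80 - q_T - (1/2)(q_B + q_K) = 0.
Borealis's first-order condition: 74 - q_B - (1/2)(q_T + q_K) = 0.
Kestrel's first-order condition: 72 - q_K - (1/2)(q_T + q_B) = 0.
Adding the 3 conditions: 226 − Q − Q = 0, i.e. Q = 113.
Back-substituting: q_T = (80 − 113/2)/(1/2) = 47, q_B = (74 − 113/2)/(1/2) = 35, q_K = (72 − 113/2)/(1/2) = 31.
Price P = 116 - (1/2)·113 = 119/2.
Kestrel's profit: (119/2 - 44)·31 = 961/2.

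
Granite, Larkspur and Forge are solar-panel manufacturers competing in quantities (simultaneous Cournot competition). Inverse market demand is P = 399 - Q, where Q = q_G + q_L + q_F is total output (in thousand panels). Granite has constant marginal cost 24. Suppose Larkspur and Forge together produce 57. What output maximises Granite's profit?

With rivals' combined output fixed at 57, Granite's profit is π_G = (399 - 57 - q_G)q_G - (24q_G) = (342 - q_G)q_G - (24q_G).
∂π_G/∂q_G = 318 - 2q_G = 0, so q_G = 159.

159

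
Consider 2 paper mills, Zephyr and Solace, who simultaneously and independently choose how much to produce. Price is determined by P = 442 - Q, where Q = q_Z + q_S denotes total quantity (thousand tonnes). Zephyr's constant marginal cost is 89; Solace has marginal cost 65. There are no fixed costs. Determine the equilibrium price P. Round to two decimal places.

Zephyr's profit: π_Z = (442 - Q)q_Z - (89q_Z). Setting ∂π_Z/∂q_Z = 0: 353 - 2q_Z - (q_S) = 0.
Solace's first-order condition: 377 - 2q_S - (q_Z) = 0.
Best responses: q_Z = (353 - q_S)/2, q_S = (377 - q_Z)/2.
Solving the pair: q_Z = 329/3, q_S = 401/3.
Total output Q = 730/3, so price P = 442 - 730/3 = 596/3.

198.67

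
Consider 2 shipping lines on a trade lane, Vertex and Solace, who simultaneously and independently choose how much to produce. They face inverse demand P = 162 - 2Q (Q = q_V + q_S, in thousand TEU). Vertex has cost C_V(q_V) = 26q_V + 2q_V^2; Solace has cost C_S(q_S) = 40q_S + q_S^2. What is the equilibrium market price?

104

Vertex's profit: π_V = (162 - 2Q)q_V - (26q_V + 2q_V²). Setting ∂π_V/∂q_V = 0: 136 - 8q_V - 2(q_S) = 0.
Solace's profit: π_S = (162 - 2Q)q_S - (40q_S + q_S²). Setting ∂π_S/∂q_S = 0: 122 - 6q_S - 2(q_V) = 0.
Best responses: q_V = (136 - 2q_S)/8, q_S = (122 - 2q_V)/6.
Solving the pair: q_V = 13, q_S = 16.
Total output Q = 29, so price P = 162 - 2·29 = 104.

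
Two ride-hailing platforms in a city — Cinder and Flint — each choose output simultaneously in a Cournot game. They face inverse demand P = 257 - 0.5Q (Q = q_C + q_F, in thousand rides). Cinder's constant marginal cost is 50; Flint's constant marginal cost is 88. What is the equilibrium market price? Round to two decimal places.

131.67

Cinder's profit: π_C = (257 - 0.5Q)q_C - (50q_C). Setting ∂π_C/∂q_C = 0: 207 - q_C - (1/2)(q_F) = 0.
Flint's profit: π_F = (257 - 0.5Q)q_F - (88q_F). Setting ∂π_F/∂q_F = 0: 169 - q_F - (1/2)(q_C) = 0.
Best responses: q_C = (207 - (1/2)q_F), q_F = (169 - (1/2)q_C).
Solving the pair: q_C = 490/3, q_F = 262/3.
Total output Q = 752/3, so price P = 257 - (1/2)·(752/3) = 395/3.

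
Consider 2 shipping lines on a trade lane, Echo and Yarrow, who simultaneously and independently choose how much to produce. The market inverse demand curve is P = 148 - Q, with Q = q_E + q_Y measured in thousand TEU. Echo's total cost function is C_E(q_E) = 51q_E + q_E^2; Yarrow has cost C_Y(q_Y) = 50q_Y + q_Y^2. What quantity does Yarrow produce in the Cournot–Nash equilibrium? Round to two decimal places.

Echo's profit: π_E = (148 - Q)q_E - (51q_E + q_E²). Setting ∂π_E/∂q_E = 0: 97 - 4q_E - (q_Y) = 0.
Yarrow's first-order condition: 98 - 4q_Y - (q_E) = 0.
Best responses: q_E = (97 - q_Y)/4, q_Y = (98 - q_E)/4.
Substituting one into the other gives q_E = 58/3 and q_Y = 59/3.

19.67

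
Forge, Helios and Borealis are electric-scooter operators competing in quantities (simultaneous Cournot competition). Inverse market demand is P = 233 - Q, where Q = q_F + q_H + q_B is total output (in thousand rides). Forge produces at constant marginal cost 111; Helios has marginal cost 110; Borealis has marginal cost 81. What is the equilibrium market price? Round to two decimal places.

Forge's profit: π_F = (233 - Q)q_F - (111q_F). Setting ∂π_F/∂q_F = 0: 122 - 2q_F - (q_H + q_B) = 0.
Helios's profit: π_H = (233 - Q)q_H - (110q_H). Setting ∂π_H/∂q_H = 0: 123 - 2q_H - (q_F + q_B) = 0.
Borealis's profit: π_B = (233 - Q)q_B - (81q_B). Setting ∂π_B/∂q_B = 0: 152 - 2q_B - (q_F + q_H) = 0.
Summing all 3 equations gives 397 − 4Q = 0, hence Q = 397/4.
Back-substituting: q_F = (122 − 397/4) = 91/4, q_H = (123 − 397/4) = 95/4, q_B = (152 − 397/4) = 211/4.
Total output Q = 397/4, so price P = 233 - 397/4 = 535/4.

133.75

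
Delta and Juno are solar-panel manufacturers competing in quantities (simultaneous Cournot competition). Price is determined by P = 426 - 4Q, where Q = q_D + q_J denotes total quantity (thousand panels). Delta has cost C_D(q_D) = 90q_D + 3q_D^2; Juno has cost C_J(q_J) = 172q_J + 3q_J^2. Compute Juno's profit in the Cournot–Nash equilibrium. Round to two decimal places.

1057.12

Delta's profit: π_D = (426 - 4Q)q_D - (90q_D + 3q_D²). Setting ∂π_D/∂q_D = 0: 336 - 14q_D - 4(q_J) = 0.
Juno's profit: π_J = (426 - 4Q)q_J - (172q_J + 3q_J²). Setting ∂π_J/∂q_J = 0: 254 - 14q_J - 4(q_D) = 0.
Rearranging gives the reaction functions q_D = (336 - 4q_J)/14 and q_J = (254 - 4q_D)/14.
Substituting one into the other gives q_D = 922/45 and q_J = 553/45.
Price P = 426 - 4·(295/9) = 294.8889.
Juno's profit: 294.8889·(553/45) - 172·(553/45) - 3(553/45)² = 1057.1175.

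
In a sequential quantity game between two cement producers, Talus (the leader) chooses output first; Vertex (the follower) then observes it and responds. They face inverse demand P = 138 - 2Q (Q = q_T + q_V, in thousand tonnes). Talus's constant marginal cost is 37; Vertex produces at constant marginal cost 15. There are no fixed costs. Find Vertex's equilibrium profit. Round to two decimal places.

871.53

The follower Vertex best-responds to any q_T: π_V = (138 - 2Q)q_V - 15q_V.
Setting the follower's marginal profit to zero, 123 - 2q_T - 4q_V = 0, i.e. q_V = (123 - 2q_T)/4.
The leader anticipates this reaction. Substituting into P = 138 - 2Q gives P = 153/2 - q_T, so π_T = (153/2 - q_T)q_T - 37q_T.
Maximising: ∂π_T/∂q_T = 79/2 - 2q_T = 0, giving q_T = 79/4.
Then q_V = (123 - 2·(79/4))/4 = 167/8.
Price P = 138 - 2·(325/8) = 227/4.
Vertex's profit: (227/4 - 15)·(167/8) = 871.5313.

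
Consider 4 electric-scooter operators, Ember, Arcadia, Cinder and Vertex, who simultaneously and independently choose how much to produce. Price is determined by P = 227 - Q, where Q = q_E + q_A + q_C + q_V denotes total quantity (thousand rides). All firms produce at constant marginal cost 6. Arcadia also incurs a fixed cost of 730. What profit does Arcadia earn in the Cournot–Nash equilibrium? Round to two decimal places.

A representative firm's profit is π_i = q_i(227 - Q) - 6q_i.
Setting ∂π_i/∂q_i = 0 with rivals' quantities fixed: 221 - 2q_i - Σ_{j≠i} q_j = 0.
By symmetry each firm produces the same amount; substituting Σ_{j≠i} q_j = 3q_i yields q_i = 221/5.
Price P = 227 - 884/5 = 251/5.
Arcadia's profit: (251/5 - 6)·(221/5) - 730 = 1223.6400.

1223.64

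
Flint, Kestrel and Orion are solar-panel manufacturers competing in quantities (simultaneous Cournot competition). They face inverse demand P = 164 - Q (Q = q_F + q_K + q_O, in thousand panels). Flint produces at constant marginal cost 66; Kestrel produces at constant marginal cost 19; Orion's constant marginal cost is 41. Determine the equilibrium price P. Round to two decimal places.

Flint's profit: π_F = (164 - Q)q_F - (66q_F). Setting ∂π_F/∂q_F = 0: 98 - 2q_F - (q_K + q_O) = 0.
Kestrel's first-order condition: 145 - 2q_K - (q_F + q_O) = 0.
Orion's first-order condition: 123 - 2q_O - (q_F + q_K) = 0.
Adding the 3 first-order conditions: 366 − 4Q = 0, so Q = 183/2.
Back-substituting: q_F = (98 − 183/2) = 13/2, q_K = (145 − 183/2) = 107/2, q_O = (123 − 183/2) = 63/2.
Total output Q = 183/2, so price P = 164 - 183/2 = 145/2.

72.50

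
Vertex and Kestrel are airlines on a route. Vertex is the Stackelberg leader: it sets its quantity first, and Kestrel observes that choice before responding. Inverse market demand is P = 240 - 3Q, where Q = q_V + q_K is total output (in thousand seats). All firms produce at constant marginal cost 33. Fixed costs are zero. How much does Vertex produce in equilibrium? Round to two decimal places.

34.50

The follower Kestrel best-responds to any q_V: π_K = (240 - 3Q)q_K - 33q_K.
Follower FOC: 207 - 3q_V - 6q_K = 0, so q_K(q_V) = (207 - 3q_V)/6.
The leader anticipates this reaction. Substituting into P = 240 - 3Q gives P = 273/2 - (3/2)q_V, so π_V = (273/2 - (3/2)q_V)q_V - 33q_V.
Leader FOC: 207/2 - 3q_V = 0, so q_V = 69/2.
Then q_K = (207 - 3·(69/2))/6 = 69/4.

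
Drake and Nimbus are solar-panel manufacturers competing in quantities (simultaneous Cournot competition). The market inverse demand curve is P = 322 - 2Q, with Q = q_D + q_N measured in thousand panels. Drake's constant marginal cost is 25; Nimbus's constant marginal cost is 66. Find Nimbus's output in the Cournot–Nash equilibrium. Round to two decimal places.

Drake's profit: π_D = (322 - 2Q)q_D - (25q_D). Setting ∂π_D/∂q_D = 0: 297 - 4q_D - 2(q_N) = 0.
Nimbus's profit: π_N = (322 - 2Q)q_N - (66q_N). Setting ∂π_N/∂q_N = 0: 256 - 4q_N - 2(q_D) = 0.
Best responses: q_D = (297 - 2q_N)/4, q_N = (256 - 2q_D)/4.
Solving the pair: q_D = 169/3, q_N = 215/6.

35.83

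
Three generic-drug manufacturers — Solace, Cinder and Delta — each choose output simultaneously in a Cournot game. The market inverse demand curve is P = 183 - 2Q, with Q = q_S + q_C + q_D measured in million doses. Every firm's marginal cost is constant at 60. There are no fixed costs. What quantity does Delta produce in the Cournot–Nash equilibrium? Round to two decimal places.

15.38

Each firm earns π_i = (183 - 2Q)q_i - 60q_i.
Setting ∂π_i/∂q_i = 0 with rivals' quantities fixed: 123 - 4q_i - 2·Σ_{j≠i} q_j = 0.
With identical firms every q_j equals q_i, so Σ_{j≠i} q_j = 2q_i and 123 = 8q_i, giving q_i = 123/8.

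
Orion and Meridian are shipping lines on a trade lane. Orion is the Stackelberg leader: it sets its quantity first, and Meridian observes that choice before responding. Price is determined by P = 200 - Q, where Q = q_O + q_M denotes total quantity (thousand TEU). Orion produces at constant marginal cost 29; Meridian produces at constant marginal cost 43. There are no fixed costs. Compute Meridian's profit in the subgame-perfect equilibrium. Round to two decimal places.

1040.06

Solve by backward induction. Given q_O, the follower Meridian maximises π_M = (200 - q_O - q_M)q_M - 43q_M.
Follower FOC: 157 - q_O - 2q_M = 0, so q_M(q_O) = (157 - q_O)/2.
The leader anticipates this reaction. Substituting into P = 200 - Q gives P = 243/2 - (1/2)q_O, so π_O = (243/2 - (1/2)q_O)q_O - 29q_O.
Maximising: ∂π_O/∂q_O = 185/2 - q_O = 0, giving q_O = 185/2.
Then q_M = (157 - 185/2)/2 = 129/4.
Price P = 200 - 499/4 = 301/4.
Meridian's profit: (301/4 - 43)·(129/4) = 1040.0625.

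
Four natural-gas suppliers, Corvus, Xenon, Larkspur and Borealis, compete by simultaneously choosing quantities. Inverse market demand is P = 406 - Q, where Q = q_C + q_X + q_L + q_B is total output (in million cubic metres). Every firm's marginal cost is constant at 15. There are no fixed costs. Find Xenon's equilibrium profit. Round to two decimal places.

Each firm earns π_i = (406 - Q)q_i - 15q_i.
First-order condition (treating rivals' output as given): 391 - 2q_i - Σ_{j≠i} q_j = 0.
With identical firms every q_j equals q_i, so Σ_{j≠i} q_j = 3q_i and 391 = 5q_i, giving q_i = 391/5.
Price P = 406 - 1564/5 = 466/5.
Xenon's profit: (466/5 - 15)·(391/5) = 6115.2400.

6115.24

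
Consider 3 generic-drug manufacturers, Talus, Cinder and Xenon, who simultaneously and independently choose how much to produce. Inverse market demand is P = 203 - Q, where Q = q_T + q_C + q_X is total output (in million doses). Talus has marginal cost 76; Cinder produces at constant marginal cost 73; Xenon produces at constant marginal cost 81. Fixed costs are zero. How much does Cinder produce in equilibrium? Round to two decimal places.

35.25

Talus's profit: π_T = (203 - Q)q_T - (76q_T). Setting ∂π_T/∂q_T = 0: 127 - 2q_T - (q_C + q_X) = 0.
Cinder's first-order condition: 130 - 2q_C - (q_T + q_X) = 0.
Xenon's first-order condition: 122 - 2q_X - (q_T + q_C) = 0.
Adding the 3 first-order conditions: 379 − 4Q = 0, so Q = 379/4.
Back-substituting: q_T = (127 − 379/4) = 129/4, q_C = (130 − 379/4) = 141/4, q_X = (122 − 379/4) = 109/4.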